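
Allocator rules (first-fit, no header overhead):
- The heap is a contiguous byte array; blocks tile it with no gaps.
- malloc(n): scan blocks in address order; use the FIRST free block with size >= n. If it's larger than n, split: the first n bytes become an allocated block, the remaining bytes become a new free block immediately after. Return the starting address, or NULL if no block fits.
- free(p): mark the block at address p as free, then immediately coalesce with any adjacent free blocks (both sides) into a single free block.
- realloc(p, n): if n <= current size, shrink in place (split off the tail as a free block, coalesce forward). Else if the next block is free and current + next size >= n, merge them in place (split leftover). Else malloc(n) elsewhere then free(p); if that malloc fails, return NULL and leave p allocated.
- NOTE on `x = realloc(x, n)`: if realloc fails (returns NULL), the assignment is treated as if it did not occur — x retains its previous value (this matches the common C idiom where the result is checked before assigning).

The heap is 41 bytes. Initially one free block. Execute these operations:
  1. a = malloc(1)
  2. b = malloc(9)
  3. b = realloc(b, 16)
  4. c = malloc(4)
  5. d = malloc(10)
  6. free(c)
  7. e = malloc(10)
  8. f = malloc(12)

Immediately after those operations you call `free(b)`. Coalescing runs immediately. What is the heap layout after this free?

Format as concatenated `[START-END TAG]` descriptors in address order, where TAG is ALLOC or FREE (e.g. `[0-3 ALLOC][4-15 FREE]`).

Answer: [0-0 ALLOC][1-20 FREE][21-30 ALLOC][31-40 ALLOC]

Derivation:
Op 1: a = malloc(1) -> a = 0; heap: [0-0 ALLOC][1-40 FREE]
Op 2: b = malloc(9) -> b = 1; heap: [0-0 ALLOC][1-9 ALLOC][10-40 FREE]
Op 3: b = realloc(b, 16) -> b = 1; heap: [0-0 ALLOC][1-16 ALLOC][17-40 FREE]
Op 4: c = malloc(4) -> c = 17; heap: [0-0 ALLOC][1-16 ALLOC][17-20 ALLOC][21-40 FREE]
Op 5: d = malloc(10) -> d = 21; heap: [0-0 ALLOC][1-16 ALLOC][17-20 ALLOC][21-30 ALLOC][31-40 FREE]
Op 6: free(c) -> (freed c); heap: [0-0 ALLOC][1-16 ALLOC][17-20 FREE][21-30 ALLOC][31-40 FREE]
Op 7: e = malloc(10) -> e = 31; heap: [0-0 ALLOC][1-16 ALLOC][17-20 FREE][21-30 ALLOC][31-40 ALLOC]
Op 8: f = malloc(12) -> f = NULL; heap: [0-0 ALLOC][1-16 ALLOC][17-20 FREE][21-30 ALLOC][31-40 ALLOC]
free(b): b = 1 -> block [1-16 ALLOC]; mark free, coalesce with adjacent free neighbors -> [0-0 ALLOC][1-20 FREE][21-30 ALLOC][31-40 ALLOC]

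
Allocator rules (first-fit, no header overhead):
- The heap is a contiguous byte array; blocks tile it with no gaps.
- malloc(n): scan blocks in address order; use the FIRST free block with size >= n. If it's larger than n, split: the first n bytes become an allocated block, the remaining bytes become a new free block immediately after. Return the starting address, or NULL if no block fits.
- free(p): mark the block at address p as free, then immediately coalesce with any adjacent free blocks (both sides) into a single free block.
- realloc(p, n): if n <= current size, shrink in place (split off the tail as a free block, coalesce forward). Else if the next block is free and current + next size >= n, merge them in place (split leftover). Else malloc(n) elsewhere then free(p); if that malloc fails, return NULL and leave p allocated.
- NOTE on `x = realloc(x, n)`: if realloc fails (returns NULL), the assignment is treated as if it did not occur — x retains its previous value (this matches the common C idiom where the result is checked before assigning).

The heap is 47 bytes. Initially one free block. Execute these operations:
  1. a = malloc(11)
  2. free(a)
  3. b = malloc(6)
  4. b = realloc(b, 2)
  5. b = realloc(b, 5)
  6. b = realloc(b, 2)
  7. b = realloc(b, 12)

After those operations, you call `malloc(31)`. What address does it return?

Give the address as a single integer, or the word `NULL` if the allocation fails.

Op 1: a = malloc(11) -> a = 0; heap: [0-10 ALLOC][11-46 FREE]
Op 2: free(a) -> (freed a); heap: [0-46 FREE]
Op 3: b = malloc(6) -> b = 0; heap: [0-5 ALLOC][6-46 FREE]
Op 4: b = realloc(b, 2) -> b = 0; heap: [0-1 ALLOC][2-46 FREE]
Op 5: b = realloc(b, 5) -> b = 0; heap: [0-4 ALLOC][5-46 FREE]
Op 6: b = realloc(b, 2) -> b = 0; heap: [0-1 ALLOC][2-46 FREE]
Op 7: b = realloc(b, 12) -> b = 0; heap: [0-11 ALLOC][12-46 FREE]
malloc(31): first-fit scan over [0-11 ALLOC][12-46 FREE] -> 12

Answer: 12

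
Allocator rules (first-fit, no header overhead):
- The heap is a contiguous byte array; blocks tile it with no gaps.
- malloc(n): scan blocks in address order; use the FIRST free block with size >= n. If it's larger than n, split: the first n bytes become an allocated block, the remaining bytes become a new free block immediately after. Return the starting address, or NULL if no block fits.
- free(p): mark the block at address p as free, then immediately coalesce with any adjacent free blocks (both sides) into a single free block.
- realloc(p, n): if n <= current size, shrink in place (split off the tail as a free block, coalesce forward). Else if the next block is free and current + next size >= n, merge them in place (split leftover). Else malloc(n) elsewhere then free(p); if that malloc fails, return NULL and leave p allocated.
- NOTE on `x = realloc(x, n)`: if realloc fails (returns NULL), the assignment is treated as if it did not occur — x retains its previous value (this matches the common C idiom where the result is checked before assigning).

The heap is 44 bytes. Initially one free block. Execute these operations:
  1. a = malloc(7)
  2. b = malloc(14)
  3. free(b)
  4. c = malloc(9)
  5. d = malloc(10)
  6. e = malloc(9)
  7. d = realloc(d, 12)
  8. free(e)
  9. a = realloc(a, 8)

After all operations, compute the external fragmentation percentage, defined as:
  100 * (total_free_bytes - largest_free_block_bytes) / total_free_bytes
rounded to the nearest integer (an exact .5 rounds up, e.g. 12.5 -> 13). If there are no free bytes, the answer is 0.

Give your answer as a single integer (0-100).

Answer: 41

Derivation:
Op 1: a = malloc(7) -> a = 0; heap: [0-6 ALLOC][7-43 FREE]
Op 2: b = malloc(14) -> b = 7; heap: [0-6 ALLOC][7-20 ALLOC][21-43 FREE]
Op 3: free(b) -> (freed b); heap: [0-6 ALLOC][7-43 FREE]
Op 4: c = malloc(9) -> c = 7; heap: [0-6 ALLOC][7-15 ALLOC][16-43 FREE]
Op 5: d = malloc(10) -> d = 16; heap: [0-6 ALLOC][7-15 ALLOC][16-25 ALLOC][26-43 FREE]
Op 6: e = malloc(9) -> e = 26; heap: [0-6 ALLOC][7-15 ALLOC][16-25 ALLOC][26-34 ALLOC][35-43 FREE]
Op 7: d = realloc(d, 12) -> NULL (d unchanged); heap: [0-6 ALLOC][7-15 ALLOC][16-25 ALLOC][26-34 ALLOC][35-43 FREE]
Op 8: free(e) -> (freed e); heap: [0-6 ALLOC][7-15 ALLOC][16-25 ALLOC][26-43 FREE]
Op 9: a = realloc(a, 8) -> a = 26; heap: [0-6 FREE][7-15 ALLOC][16-25 ALLOC][26-33 ALLOC][34-43 FREE]
Free blocks: [7 10] total_free=17 largest=10 -> 100*(17-10)/17 = 700/17 ≈ 41.176 -> rounds to 41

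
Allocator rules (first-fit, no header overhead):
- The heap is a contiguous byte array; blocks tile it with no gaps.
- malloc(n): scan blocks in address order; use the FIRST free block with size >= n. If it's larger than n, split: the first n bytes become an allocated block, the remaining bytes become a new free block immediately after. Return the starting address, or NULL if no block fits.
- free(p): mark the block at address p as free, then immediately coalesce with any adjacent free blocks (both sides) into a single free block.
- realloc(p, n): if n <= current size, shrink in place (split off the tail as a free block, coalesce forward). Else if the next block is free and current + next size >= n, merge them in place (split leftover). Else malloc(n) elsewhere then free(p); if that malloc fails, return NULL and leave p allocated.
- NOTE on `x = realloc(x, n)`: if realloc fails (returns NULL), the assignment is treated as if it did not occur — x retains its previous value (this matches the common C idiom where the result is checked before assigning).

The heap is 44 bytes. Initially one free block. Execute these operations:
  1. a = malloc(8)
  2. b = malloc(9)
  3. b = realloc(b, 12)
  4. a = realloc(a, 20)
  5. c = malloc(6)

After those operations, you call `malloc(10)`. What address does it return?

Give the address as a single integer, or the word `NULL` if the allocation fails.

Op 1: a = malloc(8) -> a = 0; heap: [0-7 ALLOC][8-43 FREE]
Op 2: b = malloc(9) -> b = 8; heap: [0-7 ALLOC][8-16 ALLOC][17-43 FREE]
Op 3: b = realloc(b, 12) -> b = 8; heap: [0-7 ALLOC][8-19 ALLOC][20-43 FREE]
Op 4: a = realloc(a, 20) -> a = 20; heap: [0-7 FREE][8-19 ALLOC][20-39 ALLOC][40-43 FREE]
Op 5: c = malloc(6) -> c = 0; heap: [0-5 ALLOC][6-7 FREE][8-19 ALLOC][20-39 ALLOC][40-43 FREE]
malloc(10): first-fit scan over [0-5 ALLOC][6-7 FREE][8-19 ALLOC][20-39 ALLOC][40-43 FREE] -> NULL

Answer: NULL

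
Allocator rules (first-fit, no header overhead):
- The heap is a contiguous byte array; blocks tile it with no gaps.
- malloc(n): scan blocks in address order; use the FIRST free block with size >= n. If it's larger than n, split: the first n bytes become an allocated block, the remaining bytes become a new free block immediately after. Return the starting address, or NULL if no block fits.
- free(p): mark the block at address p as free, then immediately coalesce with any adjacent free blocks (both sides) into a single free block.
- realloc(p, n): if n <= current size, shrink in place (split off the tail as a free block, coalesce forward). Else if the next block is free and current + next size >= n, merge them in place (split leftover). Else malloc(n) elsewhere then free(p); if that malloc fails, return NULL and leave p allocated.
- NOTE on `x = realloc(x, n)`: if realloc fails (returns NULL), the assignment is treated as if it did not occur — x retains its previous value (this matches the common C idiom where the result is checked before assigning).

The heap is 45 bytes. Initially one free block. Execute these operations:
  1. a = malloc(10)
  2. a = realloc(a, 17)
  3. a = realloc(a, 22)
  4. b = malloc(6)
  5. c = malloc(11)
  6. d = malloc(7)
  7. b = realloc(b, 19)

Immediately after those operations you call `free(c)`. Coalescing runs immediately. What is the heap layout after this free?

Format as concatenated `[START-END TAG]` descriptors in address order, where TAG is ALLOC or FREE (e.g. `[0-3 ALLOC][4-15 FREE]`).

Answer: [0-21 ALLOC][22-27 ALLOC][28-44 FREE]

Derivation:
Op 1: a = malloc(10) -> a = 0; heap: [0-9 ALLOC][10-44 FREE]
Op 2: a = realloc(a, 17) -> a = 0; heap: [0-16 ALLOC][17-44 FREE]
Op 3: a = realloc(a, 22) -> a = 0; heap: [0-21 ALLOC][22-44 FREE]
Op 4: b = malloc(6) -> b = 22; heap: [0-21 ALLOC][22-27 ALLOC][28-44 FREE]
Op 5: c = malloc(11) -> c = 28; heap: [0-21 ALLOC][22-27 ALLOC][28-38 ALLOC][39-44 FREE]
Op 6: d = malloc(7) -> d = NULL; heap: [0-21 ALLOC][22-27 ALLOC][28-38 ALLOC][39-44 FREE]
Op 7: b = realloc(b, 19) -> NULL (b unchanged); heap: [0-21 ALLOC][22-27 ALLOC][28-38 ALLOC][39-44 FREE]
free(c): c = 28 -> block [28-38 ALLOC]; mark free, coalesce with adjacent free neighbors -> [0-21 ALLOC][22-27 ALLOC][28-44 FREE]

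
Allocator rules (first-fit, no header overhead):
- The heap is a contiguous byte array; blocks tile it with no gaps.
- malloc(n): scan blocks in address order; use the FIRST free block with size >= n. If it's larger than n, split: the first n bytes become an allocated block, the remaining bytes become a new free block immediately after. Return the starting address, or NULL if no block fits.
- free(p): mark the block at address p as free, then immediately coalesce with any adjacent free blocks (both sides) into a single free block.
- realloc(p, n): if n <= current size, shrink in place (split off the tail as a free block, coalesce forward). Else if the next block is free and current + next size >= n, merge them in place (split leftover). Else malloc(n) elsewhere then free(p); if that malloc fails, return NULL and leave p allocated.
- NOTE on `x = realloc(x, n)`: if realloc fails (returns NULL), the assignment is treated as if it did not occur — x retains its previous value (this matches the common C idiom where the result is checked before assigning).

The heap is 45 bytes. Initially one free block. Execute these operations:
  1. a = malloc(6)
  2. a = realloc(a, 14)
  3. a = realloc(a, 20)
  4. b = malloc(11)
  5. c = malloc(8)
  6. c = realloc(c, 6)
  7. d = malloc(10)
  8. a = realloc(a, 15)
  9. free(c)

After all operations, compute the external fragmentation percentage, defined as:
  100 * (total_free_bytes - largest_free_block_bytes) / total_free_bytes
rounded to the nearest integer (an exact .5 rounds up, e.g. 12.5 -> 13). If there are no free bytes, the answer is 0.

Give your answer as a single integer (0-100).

Op 1: a = malloc(6) -> a = 0; heap: [0-5 ALLOC][6-44 FREE]
Op 2: a = realloc(a, 14) -> a = 0; heap: [0-13 ALLOC][14-44 FREE]
Op 3: a = realloc(a, 20) -> a = 0; heap: [0-19 ALLOC][20-44 FREE]
Op 4: b = malloc(11) -> b = 20; heap: [0-19 ALLOC][20-30 ALLOC][31-44 FREE]
Op 5: c = malloc(8) -> c = 31; heap: [0-19 ALLOC][20-30 ALLOC][31-38 ALLOC][39-44 FREE]
Op 6: c = realloc(c, 6) -> c = 31; heap: [0-19 ALLOC][20-30 ALLOC][31-36 ALLOC][37-44 FREE]
Op 7: d = malloc(10) -> d = NULL; heap: [0-19 ALLOC][20-30 ALLOC][31-36 ALLOC][37-44 FREE]
Op 8: a = realloc(a, 15) -> a = 0; heap: [0-14 ALLOC][15-19 FREE][20-30 ALLOC][31-36 ALLOC][37-44 FREE]
Op 9: free(c) -> (freed c); heap: [0-14 ALLOC][15-19 FREE][20-30 ALLOC][31-44 FREE]
Free blocks: [5 14] total_free=19 largest=14 -> 100*(19-14)/19 = 500/19 ≈ 26.316 -> rounds to 26

Answer: 26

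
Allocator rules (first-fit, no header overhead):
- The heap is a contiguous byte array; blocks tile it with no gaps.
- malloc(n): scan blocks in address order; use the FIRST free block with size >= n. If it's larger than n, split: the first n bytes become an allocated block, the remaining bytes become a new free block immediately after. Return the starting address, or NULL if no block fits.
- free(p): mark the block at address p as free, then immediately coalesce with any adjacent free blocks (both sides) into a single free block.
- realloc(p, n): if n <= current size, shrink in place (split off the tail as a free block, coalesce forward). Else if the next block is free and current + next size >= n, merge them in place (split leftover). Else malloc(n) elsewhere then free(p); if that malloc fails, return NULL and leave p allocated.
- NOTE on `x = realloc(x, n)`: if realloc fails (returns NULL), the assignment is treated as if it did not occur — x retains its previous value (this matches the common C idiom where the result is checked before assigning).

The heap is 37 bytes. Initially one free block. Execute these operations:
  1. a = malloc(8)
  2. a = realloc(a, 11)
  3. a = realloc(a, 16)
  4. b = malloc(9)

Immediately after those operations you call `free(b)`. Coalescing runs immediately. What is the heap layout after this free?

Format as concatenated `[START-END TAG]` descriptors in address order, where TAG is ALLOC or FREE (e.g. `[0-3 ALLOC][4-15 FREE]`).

Answer: [0-15 ALLOC][16-36 FREE]

Derivation:
Op 1: a = malloc(8) -> a = 0; heap: [0-7 ALLOC][8-36 FREE]
Op 2: a = realloc(a, 11) -> a = 0; heap: [0-10 ALLOC][11-36 FREE]
Op 3: a = realloc(a, 16) -> a = 0; heap: [0-15 ALLOC][16-36 FREE]
Op 4: b = malloc(9) -> b = 16; heap: [0-15 ALLOC][16-24 ALLOC][25-36 FREE]
free(b): b = 16 -> block [16-24 ALLOC]; mark free, coalesce with adjacent free neighbors -> [0-15 ALLOC][16-36 FREE]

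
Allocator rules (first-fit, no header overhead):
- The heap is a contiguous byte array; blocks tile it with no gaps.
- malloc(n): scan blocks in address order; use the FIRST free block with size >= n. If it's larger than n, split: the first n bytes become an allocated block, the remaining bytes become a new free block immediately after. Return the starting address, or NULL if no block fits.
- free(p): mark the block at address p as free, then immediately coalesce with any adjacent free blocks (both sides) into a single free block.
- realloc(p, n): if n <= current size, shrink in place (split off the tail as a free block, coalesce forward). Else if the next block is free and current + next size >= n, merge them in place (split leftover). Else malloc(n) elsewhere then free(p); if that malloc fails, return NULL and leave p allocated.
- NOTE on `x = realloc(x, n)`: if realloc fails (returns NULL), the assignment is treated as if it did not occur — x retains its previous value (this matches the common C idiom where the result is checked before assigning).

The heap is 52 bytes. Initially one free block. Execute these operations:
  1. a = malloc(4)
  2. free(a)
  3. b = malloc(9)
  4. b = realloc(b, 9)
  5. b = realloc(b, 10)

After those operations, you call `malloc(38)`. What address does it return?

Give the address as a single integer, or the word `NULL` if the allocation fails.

Op 1: a = malloc(4) -> a = 0; heap: [0-3 ALLOC][4-51 FREE]
Op 2: free(a) -> (freed a); heap: [0-51 FREE]
Op 3: b = malloc(9) -> b = 0; heap: [0-8 ALLOC][9-51 FREE]
Op 4: b = realloc(b, 9) -> b = 0; heap: [0-8 ALLOC][9-51 FREE]
Op 5: b = realloc(b, 10) -> b = 0; heap: [0-9 ALLOC][10-51 FREE]
malloc(38): first-fit scan over [0-9 ALLOC][10-51 FREE] -> 10

Answer: 10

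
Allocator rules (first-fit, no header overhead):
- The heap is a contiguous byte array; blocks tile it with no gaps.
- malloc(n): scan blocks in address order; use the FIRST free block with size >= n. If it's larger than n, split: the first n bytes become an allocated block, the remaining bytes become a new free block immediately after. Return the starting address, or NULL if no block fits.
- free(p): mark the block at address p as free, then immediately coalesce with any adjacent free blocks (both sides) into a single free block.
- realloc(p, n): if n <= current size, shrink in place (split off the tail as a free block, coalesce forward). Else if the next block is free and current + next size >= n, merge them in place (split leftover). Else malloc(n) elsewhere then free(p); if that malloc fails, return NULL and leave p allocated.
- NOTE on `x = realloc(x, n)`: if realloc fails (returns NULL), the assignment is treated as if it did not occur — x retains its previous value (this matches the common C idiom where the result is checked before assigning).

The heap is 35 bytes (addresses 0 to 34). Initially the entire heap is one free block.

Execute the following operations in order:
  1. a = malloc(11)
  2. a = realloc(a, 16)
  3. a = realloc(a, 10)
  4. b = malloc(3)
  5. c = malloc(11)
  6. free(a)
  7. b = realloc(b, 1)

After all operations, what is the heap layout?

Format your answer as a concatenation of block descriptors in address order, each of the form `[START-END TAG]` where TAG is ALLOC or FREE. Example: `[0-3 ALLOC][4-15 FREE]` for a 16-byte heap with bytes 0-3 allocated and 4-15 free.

Answer: [0-9 FREE][10-10 ALLOC][11-12 FREE][13-23 ALLOC][24-34 FREE]

Derivation:
Op 1: a = malloc(11) -> a = 0; heap: [0-10 ALLOC][11-34 FREE]
Op 2: a = realloc(a, 16) -> a = 0; heap: [0-15 ALLOC][16-34 FREE]
Op 3: a = realloc(a, 10) -> a = 0; heap: [0-9 ALLOC][10-34 FREE]
Op 4: b = malloc(3) -> b = 10; heap: [0-9 ALLOC][10-12 ALLOC][13-34 FREE]
Op 5: c = malloc(11) -> c = 13; heap: [0-9 ALLOC][10-12 ALLOC][13-23 ALLOC][24-34 FREE]
Op 6: free(a) -> (freed a); heap: [0-9 FREE][10-12 ALLOC][13-23 ALLOC][24-34 FREE]
Op 7: b = realloc(b, 1) -> b = 10; heap: [0-9 FREE][10-10 ALLOC][11-12 FREE][13-23 ALLOC][24-34 FREE]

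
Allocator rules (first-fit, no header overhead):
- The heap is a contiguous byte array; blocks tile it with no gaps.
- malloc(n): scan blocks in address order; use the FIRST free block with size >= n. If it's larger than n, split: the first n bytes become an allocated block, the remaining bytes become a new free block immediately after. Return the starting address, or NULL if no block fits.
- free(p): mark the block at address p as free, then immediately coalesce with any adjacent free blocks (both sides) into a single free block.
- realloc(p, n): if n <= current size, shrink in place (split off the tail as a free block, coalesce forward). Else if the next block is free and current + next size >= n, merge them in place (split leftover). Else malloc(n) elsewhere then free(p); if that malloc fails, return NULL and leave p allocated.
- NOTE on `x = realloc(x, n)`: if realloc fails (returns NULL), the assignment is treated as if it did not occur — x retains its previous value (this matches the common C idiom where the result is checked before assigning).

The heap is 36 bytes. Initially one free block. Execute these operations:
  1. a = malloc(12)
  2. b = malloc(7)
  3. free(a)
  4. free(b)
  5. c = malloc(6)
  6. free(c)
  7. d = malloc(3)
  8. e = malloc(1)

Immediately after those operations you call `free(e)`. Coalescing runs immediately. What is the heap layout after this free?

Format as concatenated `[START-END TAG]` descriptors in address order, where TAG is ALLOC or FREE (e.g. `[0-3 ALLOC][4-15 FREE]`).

Op 1: a = malloc(12) -> a = 0; heap: [0-11 ALLOC][12-35 FREE]
Op 2: b = malloc(7) -> b = 12; heap: [0-11 ALLOC][12-18 ALLOC][19-35 FREE]
Op 3: free(a) -> (freed a); heap: [0-11 FREE][12-18 ALLOC][19-35 FREE]
Op 4: free(b) -> (freed b); heap: [0-35 FREE]
Op 5: c = malloc(6) -> c = 0; heap: [0-5 ALLOC][6-35 FREE]
Op 6: free(c) -> (freed c); heap: [0-35 FREE]
Op 7: d = malloc(3) -> d = 0; heap: [0-2 ALLOC][3-35 FREE]
Op 8: e = malloc(1) -> e = 3; heap: [0-2 ALLOC][3-3 ALLOC][4-35 FREE]
free(e): e = 3 -> block [3-3 ALLOC]; mark free, coalesce with adjacent free neighbors -> [0-2 ALLOC][3-35 FREE]

Answer: [0-2 ALLOC][3-35 FREE]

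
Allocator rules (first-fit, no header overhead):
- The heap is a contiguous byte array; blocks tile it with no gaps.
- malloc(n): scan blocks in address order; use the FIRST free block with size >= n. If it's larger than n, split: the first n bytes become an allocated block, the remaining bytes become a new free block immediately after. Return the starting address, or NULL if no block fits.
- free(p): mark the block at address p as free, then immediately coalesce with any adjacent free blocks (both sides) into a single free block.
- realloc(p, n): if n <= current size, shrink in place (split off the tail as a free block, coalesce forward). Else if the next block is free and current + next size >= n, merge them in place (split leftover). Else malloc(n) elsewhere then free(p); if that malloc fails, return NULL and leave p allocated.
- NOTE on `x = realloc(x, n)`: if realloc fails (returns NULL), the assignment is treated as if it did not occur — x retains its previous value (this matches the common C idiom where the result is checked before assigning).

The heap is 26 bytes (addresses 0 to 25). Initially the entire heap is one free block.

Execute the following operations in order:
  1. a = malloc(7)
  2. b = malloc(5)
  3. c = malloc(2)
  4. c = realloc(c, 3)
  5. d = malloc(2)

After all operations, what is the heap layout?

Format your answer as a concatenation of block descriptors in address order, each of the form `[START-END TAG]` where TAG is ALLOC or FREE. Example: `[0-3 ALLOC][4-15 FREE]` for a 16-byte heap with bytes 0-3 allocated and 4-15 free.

Answer: [0-6 ALLOC][7-11 ALLOC][12-14 ALLOC][15-16 ALLOC][17-25 FREE]

Derivation:
Op 1: a = malloc(7) -> a = 0; heap: [0-6 ALLOC][7-25 FREE]
Op 2: b = malloc(5) -> b = 7; heap: [0-6 ALLOC][7-11 ALLOC][12-25 FREE]
Op 3: c = malloc(2) -> c = 12; heap: [0-6 ALLOC][7-11 ALLOC][12-13 ALLOC][14-25 FREE]
Op 4: c = realloc(c, 3) -> c = 12; heap: [0-6 ALLOC][7-11 ALLOC][12-14 ALLOC][15-25 FREE]
Op 5: d = malloc(2) -> d = 15; heap: [0-6 ALLOC][7-11 ALLOC][12-14 ALLOC][15-16 ALLOC][17-25 FREE]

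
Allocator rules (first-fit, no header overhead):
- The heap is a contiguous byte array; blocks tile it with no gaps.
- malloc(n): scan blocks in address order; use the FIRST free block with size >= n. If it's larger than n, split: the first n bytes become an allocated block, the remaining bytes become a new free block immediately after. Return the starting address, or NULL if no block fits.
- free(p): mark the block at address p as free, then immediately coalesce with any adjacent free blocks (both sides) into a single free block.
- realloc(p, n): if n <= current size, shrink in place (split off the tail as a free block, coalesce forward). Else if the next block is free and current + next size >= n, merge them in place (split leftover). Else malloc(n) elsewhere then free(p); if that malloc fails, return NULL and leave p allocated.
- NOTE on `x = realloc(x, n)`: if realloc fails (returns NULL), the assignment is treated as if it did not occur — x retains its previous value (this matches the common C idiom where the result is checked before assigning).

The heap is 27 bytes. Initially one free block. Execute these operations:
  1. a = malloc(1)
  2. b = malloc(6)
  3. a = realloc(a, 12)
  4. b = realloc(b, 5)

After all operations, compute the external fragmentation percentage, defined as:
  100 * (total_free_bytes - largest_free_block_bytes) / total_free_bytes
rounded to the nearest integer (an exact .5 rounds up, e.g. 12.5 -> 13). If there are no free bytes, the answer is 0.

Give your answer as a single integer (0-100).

Answer: 20

Derivation:
Op 1: a = malloc(1) -> a = 0; heap: [0-0 ALLOC][1-26 FREE]
Op 2: b = malloc(6) -> b = 1; heap: [0-0 ALLOC][1-6 ALLOC][7-26 FREE]
Op 3: a = realloc(a, 12) -> a = 7; heap: [0-0 FREE][1-6 ALLOC][7-18 ALLOC][19-26 FREE]
Op 4: b = realloc(b, 5) -> b = 1; heap: [0-0 FREE][1-5 ALLOC][6-6 FREE][7-18 ALLOC][19-26 FREE]
Free blocks: [1 1 8] total_free=10 largest=8 -> 100*(10-8)/10 = 200/10 = 20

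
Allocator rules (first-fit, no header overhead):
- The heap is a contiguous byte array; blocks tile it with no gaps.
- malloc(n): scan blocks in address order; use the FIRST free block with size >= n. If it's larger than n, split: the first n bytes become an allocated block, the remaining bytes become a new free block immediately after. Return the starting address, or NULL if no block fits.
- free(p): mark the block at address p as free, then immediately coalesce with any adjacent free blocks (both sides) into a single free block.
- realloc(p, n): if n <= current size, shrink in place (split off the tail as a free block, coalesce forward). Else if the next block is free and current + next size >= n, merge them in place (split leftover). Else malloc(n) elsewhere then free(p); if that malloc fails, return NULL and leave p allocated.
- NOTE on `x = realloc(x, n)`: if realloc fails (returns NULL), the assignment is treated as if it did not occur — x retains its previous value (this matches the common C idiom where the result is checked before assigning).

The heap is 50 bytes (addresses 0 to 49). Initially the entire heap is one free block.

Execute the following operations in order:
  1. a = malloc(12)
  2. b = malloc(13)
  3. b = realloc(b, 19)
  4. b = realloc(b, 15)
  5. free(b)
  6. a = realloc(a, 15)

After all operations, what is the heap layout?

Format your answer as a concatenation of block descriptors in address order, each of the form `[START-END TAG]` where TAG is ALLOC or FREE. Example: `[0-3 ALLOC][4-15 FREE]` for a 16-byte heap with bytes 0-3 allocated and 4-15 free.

Answer: [0-14 ALLOC][15-49 FREE]

Derivation:
Op 1: a = malloc(12) -> a = 0; heap: [0-11 ALLOC][12-49 FREE]
Op 2: b = malloc(13) -> b = 12; heap: [0-11 ALLOC][12-24 ALLOC][25-49 FREE]
Op 3: b = realloc(b, 19) -> b = 12; heap: [0-11 ALLOC][12-30 ALLOC][31-49 FREE]
Op 4: b = realloc(b, 15) -> b = 12; heap: [0-11 ALLOC][12-26 ALLOC][27-49 FREE]
Op 5: free(b) -> (freed b); heap: [0-11 ALLOC][12-49 FREE]
Op 6: a = realloc(a, 15) -> a = 0; heap: [0-14 ALLOC][15-49 FREE]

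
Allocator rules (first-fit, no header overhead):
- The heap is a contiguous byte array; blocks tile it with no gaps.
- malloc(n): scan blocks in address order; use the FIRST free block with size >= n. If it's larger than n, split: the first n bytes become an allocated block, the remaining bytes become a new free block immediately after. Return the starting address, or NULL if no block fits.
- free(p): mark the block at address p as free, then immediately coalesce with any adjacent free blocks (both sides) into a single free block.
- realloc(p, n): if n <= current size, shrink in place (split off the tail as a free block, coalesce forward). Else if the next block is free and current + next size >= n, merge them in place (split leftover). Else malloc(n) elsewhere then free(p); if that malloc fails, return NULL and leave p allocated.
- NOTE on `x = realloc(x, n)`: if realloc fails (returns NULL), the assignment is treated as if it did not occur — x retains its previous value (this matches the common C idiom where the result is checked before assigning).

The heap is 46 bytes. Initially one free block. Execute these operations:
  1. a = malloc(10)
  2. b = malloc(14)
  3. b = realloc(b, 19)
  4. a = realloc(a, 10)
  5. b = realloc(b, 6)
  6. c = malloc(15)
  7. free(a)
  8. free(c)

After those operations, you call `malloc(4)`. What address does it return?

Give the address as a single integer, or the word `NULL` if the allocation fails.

Answer: 0

Derivation:
Op 1: a = malloc(10) -> a = 0; heap: [0-9 ALLOC][10-45 FREE]
Op 2: b = malloc(14) -> b = 10; heap: [0-9 ALLOC][10-23 ALLOC][24-45 FREE]
Op 3: b = realloc(b, 19) -> b = 10; heap: [0-9 ALLOC][10-28 ALLOC][29-45 FREE]
Op 4: a = realloc(a, 10) -> a = 0; heap: [0-9 ALLOC][10-28 ALLOC][29-45 FREE]
Op 5: b = realloc(b, 6) -> b = 10; heap: [0-9 ALLOC][10-15 ALLOC][16-45 FREE]
Op 6: c = malloc(15) -> c = 16; heap: [0-9 ALLOC][10-15 ALLOC][16-30 ALLOC][31-45 FREE]
Op 7: free(a) -> (freed a); heap: [0-9 FREE][10-15 ALLOC][16-30 ALLOC][31-45 FREE]
Op 8: free(c) -> (freed c); heap: [0-9 FREE][10-15 ALLOC][16-45 FREE]
malloc(4): first-fit scan over [0-9 FREE][10-15 ALLOC][16-45 FREE] -> 0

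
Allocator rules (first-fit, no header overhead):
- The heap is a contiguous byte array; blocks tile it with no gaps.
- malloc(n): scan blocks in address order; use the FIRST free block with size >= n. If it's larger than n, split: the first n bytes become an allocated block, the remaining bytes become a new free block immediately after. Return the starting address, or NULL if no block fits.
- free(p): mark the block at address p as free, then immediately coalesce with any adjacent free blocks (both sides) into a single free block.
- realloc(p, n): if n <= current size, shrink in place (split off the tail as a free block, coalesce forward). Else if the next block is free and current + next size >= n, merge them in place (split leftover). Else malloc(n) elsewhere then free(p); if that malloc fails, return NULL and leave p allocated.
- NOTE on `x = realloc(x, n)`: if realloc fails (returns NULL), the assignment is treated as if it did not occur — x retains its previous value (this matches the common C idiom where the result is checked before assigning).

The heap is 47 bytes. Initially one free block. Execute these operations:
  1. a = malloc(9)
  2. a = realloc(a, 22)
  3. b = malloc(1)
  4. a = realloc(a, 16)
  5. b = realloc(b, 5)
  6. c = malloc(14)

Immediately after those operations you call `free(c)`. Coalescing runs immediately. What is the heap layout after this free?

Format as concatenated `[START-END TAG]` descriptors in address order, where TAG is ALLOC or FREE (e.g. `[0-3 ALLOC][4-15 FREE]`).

Answer: [0-15 ALLOC][16-21 FREE][22-26 ALLOC][27-46 FREE]

Derivation:
Op 1: a = malloc(9) -> a = 0; heap: [0-8 ALLOC][9-46 FREE]
Op 2: a = realloc(a, 22) -> a = 0; heap: [0-21 ALLOC][22-46 FREE]
Op 3: b = malloc(1) -> b = 22; heap: [0-21 ALLOC][22-22 ALLOC][23-46 FREE]
Op 4: a = realloc(a, 16) -> a = 0; heap: [0-15 ALLOC][16-21 FREE][22-22 ALLOC][23-46 FREE]
Op 5: b = realloc(b, 5) -> b = 22; heap: [0-15 ALLOC][16-21 FREE][22-26 ALLOC][27-46 FREE]
Op 6: c = malloc(14) -> c = 27; heap: [0-15 ALLOC][16-21 FREE][22-26 ALLOC][27-40 ALLOC][41-46 FREE]
free(c): c = 27 -> block [27-40 ALLOC]; mark free, coalesce with adjacent free neighbors -> [0-15 ALLOC][16-21 FREE][22-26 ALLOC][27-46 FREE]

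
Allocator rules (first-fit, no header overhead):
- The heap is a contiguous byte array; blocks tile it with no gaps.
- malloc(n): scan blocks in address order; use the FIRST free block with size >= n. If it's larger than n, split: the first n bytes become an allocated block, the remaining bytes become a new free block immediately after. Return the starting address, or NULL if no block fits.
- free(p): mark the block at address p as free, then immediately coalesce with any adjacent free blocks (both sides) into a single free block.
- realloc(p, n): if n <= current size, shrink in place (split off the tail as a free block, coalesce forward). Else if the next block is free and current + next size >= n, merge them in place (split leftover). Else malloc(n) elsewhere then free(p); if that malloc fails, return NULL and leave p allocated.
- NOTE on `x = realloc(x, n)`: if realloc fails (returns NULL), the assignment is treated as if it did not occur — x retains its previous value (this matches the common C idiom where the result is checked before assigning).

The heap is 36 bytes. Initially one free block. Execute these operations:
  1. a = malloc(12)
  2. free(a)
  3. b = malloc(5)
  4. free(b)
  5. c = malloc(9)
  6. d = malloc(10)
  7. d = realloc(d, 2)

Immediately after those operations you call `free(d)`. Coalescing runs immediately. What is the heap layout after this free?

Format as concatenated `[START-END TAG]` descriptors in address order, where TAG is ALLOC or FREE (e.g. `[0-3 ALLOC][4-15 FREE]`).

Answer: [0-8 ALLOC][9-35 FREE]

Derivation:
Op 1: a = malloc(12) -> a = 0; heap: [0-11 ALLOC][12-35 FREE]
Op 2: free(a) -> (freed a); heap: [0-35 FREE]
Op 3: b = malloc(5) -> b = 0; heap: [0-4 ALLOC][5-35 FREE]
Op 4: free(b) -> (freed b); heap: [0-35 FREE]
Op 5: c = malloc(9) -> c = 0; heap: [0-8 ALLOC][9-35 FREE]
Op 6: d = malloc(10) -> d = 9; heap: [0-8 ALLOC][9-18 ALLOC][19-35 FREE]
Op 7: d = realloc(d, 2) -> d = 9; heap: [0-8 ALLOC][9-10 ALLOC][11-35 FREE]
free(d): d = 9 -> block [9-10 ALLOC]; mark free, coalesce with adjacent free neighbors -> [0-8 ALLOC][9-35 FREE]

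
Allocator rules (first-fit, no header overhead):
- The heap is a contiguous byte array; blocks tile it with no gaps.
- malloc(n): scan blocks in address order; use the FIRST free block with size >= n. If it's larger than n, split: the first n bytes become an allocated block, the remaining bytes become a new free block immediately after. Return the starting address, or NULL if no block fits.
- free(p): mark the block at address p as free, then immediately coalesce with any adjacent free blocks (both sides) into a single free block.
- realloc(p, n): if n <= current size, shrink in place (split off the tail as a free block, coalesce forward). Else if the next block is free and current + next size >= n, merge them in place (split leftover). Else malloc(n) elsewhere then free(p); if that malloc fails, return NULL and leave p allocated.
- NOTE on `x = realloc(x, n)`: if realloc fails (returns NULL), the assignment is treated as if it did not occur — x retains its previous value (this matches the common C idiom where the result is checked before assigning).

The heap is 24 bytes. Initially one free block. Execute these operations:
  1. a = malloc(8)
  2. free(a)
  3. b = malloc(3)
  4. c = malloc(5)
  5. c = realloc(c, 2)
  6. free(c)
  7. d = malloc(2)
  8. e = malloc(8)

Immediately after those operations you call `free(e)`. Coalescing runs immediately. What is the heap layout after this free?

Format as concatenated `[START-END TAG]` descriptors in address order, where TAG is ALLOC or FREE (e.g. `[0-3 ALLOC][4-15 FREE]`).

Answer: [0-2 ALLOC][3-4 ALLOC][5-23 FREE]

Derivation:
Op 1: a = malloc(8) -> a = 0; heap: [0-7 ALLOC][8-23 FREE]
Op 2: free(a) -> (freed a); heap: [0-23 FREE]
Op 3: b = malloc(3) -> b = 0; heap: [0-2 ALLOC][3-23 FREE]
Op 4: c = malloc(5) -> c = 3; heap: [0-2 ALLOC][3-7 ALLOC][8-23 FREE]
Op 5: c = realloc(c, 2) -> c = 3; heap: [0-2 ALLOC][3-4 ALLOC][5-23 FREE]
Op 6: free(c) -> (freed c); heap: [0-2 ALLOC][3-23 FREE]
Op 7: d = malloc(2) -> d = 3; heap: [0-2 ALLOC][3-4 ALLOC][5-23 FREE]
Op 8: e = malloc(8) -> e = 5; heap: [0-2 ALLOC][3-4 ALLOC][5-12 ALLOC][13-23 FREE]
free(e): e = 5 -> block [5-12 ALLOC]; mark free, coalesce with adjacent free neighbors -> [0-2 ALLOC][3-4 ALLOC][5-23 FREE]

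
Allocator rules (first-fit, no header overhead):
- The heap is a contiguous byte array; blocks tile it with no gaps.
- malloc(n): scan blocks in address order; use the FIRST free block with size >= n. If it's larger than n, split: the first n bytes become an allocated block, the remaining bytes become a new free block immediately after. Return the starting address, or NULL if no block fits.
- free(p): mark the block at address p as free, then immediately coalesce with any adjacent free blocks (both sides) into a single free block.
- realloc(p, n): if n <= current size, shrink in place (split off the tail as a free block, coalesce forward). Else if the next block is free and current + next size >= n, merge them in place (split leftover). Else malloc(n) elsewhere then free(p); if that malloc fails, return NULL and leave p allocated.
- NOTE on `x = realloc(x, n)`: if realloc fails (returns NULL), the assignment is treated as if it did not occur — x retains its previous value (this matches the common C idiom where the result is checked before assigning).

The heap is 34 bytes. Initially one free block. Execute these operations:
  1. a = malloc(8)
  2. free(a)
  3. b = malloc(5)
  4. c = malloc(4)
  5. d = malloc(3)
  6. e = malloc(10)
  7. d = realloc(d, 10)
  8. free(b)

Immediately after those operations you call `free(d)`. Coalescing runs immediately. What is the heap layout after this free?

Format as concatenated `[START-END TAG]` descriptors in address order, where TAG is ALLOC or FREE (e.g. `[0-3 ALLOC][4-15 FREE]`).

Answer: [0-4 FREE][5-8 ALLOC][9-11 FREE][12-21 ALLOC][22-33 FREE]

Derivation:
Op 1: a = malloc(8) -> a = 0; heap: [0-7 ALLOC][8-33 FREE]
Op 2: free(a) -> (freed a); heap: [0-33 FREE]
Op 3: b = malloc(5) -> b = 0; heap: [0-4 ALLOC][5-33 FREE]
Op 4: c = malloc(4) -> c = 5; heap: [0-4 ALLOC][5-8 ALLOC][9-33 FREE]
Op 5: d = malloc(3) -> d = 9; heap: [0-4 ALLOC][5-8 ALLOC][9-11 ALLOC][12-33 FREE]
Op 6: e = malloc(10) -> e = 12; heap: [0-4 ALLOC][5-8 ALLOC][9-11 ALLOC][12-21 ALLOC][22-33 FREE]
Op 7: d = realloc(d, 10) -> d = 22; heap: [0-4 ALLOC][5-8 ALLOC][9-11 FREE][12-21 ALLOC][22-31 ALLOC][32-33 FREE]
Op 8: free(b) -> (freed b); heap: [0-4 FREE][5-8 ALLOC][9-11 FREE][12-21 ALLOC][22-31 ALLOC][32-33 FREE]
free(d): d = 22 -> block [22-31 ALLOC]; mark free, coalesce with adjacent free neighbors -> [0-4 FREE][5-8 ALLOC][9-11 FREE][12-21 ALLOC][22-33 FREE]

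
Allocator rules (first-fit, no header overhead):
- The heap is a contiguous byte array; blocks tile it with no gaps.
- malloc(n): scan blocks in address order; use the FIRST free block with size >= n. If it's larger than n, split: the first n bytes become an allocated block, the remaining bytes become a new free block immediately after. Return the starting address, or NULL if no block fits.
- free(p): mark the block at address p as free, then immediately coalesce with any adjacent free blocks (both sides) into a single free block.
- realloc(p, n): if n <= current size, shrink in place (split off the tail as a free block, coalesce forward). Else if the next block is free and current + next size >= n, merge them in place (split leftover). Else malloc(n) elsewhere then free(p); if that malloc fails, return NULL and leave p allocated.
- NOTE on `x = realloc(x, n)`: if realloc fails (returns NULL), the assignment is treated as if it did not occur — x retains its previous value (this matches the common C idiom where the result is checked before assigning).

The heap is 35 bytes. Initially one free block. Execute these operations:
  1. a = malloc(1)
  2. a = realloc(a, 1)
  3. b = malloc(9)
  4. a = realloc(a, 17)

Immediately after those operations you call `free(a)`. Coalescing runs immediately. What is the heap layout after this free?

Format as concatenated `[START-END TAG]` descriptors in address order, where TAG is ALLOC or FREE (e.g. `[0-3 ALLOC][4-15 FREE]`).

Answer: [0-0 FREE][1-9 ALLOC][10-34 FREE]

Derivation:
Op 1: a = malloc(1) -> a = 0; heap: [0-0 ALLOC][1-34 FREE]
Op 2: a = realloc(a, 1) -> a = 0; heap: [0-0 ALLOC][1-34 FREE]
Op 3: b = malloc(9) -> b = 1; heap: [0-0 ALLOC][1-9 ALLOC][10-34 FREE]
Op 4: a = realloc(a, 17) -> a = 10; heap: [0-0 FREE][1-9 ALLOC][10-26 ALLOC][27-34 FREE]
free(a): a = 10 -> block [10-26 ALLOC]; mark free, coalesce with adjacent free neighbors -> [0-0 FREE][1-9 ALLOC][10-34 FREE]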